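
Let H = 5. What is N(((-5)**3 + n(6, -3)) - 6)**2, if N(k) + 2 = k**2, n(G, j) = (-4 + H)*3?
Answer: 268369924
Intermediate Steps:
n(G, j) = 3 (n(G, j) = (-4 + 5)*3 = 1*3 = 3)
N(k) = -2 + k**2
N(((-5)**3 + n(6, -3)) - 6)**2 = (-2 + (((-5)**3 + 3) - 6)**2)**2 = (-2 + ((-125 + 3) - 6)**2)**2 = (-2 + (-122 - 6)**2)**2 = (-2 + (-128)**2)**2 = (-2 + 16384)**2 = 16382**2 = 268369924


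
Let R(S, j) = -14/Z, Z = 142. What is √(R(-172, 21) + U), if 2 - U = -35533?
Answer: √179131438/71 ≈ 188.51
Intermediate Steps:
R(S, j) = -7/71 (R(S, j) = -14/142 = -14*1/142 = -7/71)
U = 35535 (U = 2 - 1*(-35533) = 2 + 35533 = 35535)
√(R(-172, 21) + U) = √(-7/71 + 35535) = √(2522978/71) = √179131438/71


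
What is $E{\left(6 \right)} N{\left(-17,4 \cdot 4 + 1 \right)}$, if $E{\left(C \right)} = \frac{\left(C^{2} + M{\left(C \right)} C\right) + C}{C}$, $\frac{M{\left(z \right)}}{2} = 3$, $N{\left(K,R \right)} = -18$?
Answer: $-234$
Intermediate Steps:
$M{\left(z \right)} = 6$ ($M{\left(z \right)} = 2 \cdot 3 = 6$)
$E{\left(C \right)} = \frac{C^{2} + 7 C}{C}$ ($E{\left(C \right)} = \frac{\left(C^{2} + 6 C\right) + C}{C} = \frac{C^{2} + 7 C}{C}$)
$E{\left(6 \right)} N{\left(-17,4 \cdot 4 + 1 \right)} = \left(7 + 6\right) \left(-18\right) = 13 \left(-18\right) = -234$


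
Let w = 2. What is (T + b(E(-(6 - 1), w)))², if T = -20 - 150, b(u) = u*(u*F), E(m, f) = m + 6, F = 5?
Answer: 27225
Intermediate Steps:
E(m, f) = 6 + m
b(u) = 5*u² (b(u) = u*(u*5) = u*(5*u) = 5*u²)
T = -170
(T + b(E(-(6 - 1), w)))² = (-170 + 5*(6 - (6 - 1))²)² = (-170 + 5*(6 - 1*5)²)² = (-170 + 5*(6 - 5)²)² = (-170 + 5*1²)² = (-170 + 5*1)² = (-170 + 5)² = (-165)² = 27225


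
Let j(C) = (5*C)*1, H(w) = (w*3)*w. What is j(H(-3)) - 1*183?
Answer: -48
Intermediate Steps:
H(w) = 3*w**2 (H(w) = (3*w)*w = 3*w**2)
j(C) = 5*C
j(H(-3)) - 1*183 = 5*(3*(-3)**2) - 1*183 = 5*(3*9) - 183 = 5*27 - 183 = 135 - 183 = -48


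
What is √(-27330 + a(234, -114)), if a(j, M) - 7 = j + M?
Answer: I*√27203 ≈ 164.93*I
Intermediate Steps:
a(j, M) = 7 + M + j (a(j, M) = 7 + (j + M) = 7 + (M + j) = 7 + M + j)
√(-27330 + a(234, -114)) = √(-27330 + (7 - 114 + 234)) = √(-27330 + 127) = √(-27203) = I*√27203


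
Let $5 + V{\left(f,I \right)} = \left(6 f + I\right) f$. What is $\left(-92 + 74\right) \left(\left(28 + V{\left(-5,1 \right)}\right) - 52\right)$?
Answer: $-2088$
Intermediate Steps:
$V{\left(f,I \right)} = -5 + f \left(I + 6 f\right)$ ($V{\left(f,I \right)} = -5 + \left(6 f + I\right) f = -5 + \left(I + 6 f\right) f = -5 + f \left(I + 6 f\right)$)
$\left(-92 + 74\right) \left(\left(28 + V{\left(-5,1 \right)}\right) - 52\right) = \left(-92 + 74\right) \left(\left(28 + \left(-5 + 6 \left(-5\right)^{2} + 1 \left(-5\right)\right)\right) - 52\right) = - 18 \left(\left(28 - -140\right) - 52\right) = - 18 \left(\left(28 + 140\right) - 52\right) = - 18 \left(168 - 52\right) = \left(-18\right) 116 = -2088$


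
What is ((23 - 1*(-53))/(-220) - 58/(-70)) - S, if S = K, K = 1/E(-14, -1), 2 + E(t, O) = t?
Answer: 3361/6160 ≈ 0.54562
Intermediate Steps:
E(t, O) = -2 + t
K = -1/16 (K = 1/(-2 - 14) = 1/(-16) = -1/16 ≈ -0.062500)
S = -1/16 ≈ -0.062500
((23 - 1*(-53))/(-220) - 58/(-70)) - S = ((23 - 1*(-53))/(-220) - 58/(-70)) - 1*(-1/16) = ((23 + 53)*(-1/220) - 58*(-1/70)) + 1/16 = (76*(-1/220) + 29/35) + 1/16 = (-19/55 + 29/35) + 1/16 = 186/385 + 1/16 = 3361/6160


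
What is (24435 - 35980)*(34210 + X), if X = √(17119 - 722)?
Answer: -394954450 - 11545*√16397 ≈ -3.9643e+8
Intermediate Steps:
X = √16397 ≈ 128.05
(24435 - 35980)*(34210 + X) = (24435 - 35980)*(34210 + √16397) = -11545*(34210 + √16397) = -394954450 - 11545*√16397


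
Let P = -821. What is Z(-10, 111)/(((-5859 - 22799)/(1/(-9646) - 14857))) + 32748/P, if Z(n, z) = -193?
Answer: -31760693753083/226953190828 ≈ -139.94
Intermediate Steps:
Z(-10, 111)/(((-5859 - 22799)/(1/(-9646) - 14857))) + 32748/P = -193*(1/(-9646) - 14857)/(-5859 - 22799) + 32748/(-821) = -193/((-28658/(-1/9646 - 14857))) + 32748*(-1/821) = -193/((-28658/(-143310623/9646))) - 32748/821 = -193/((-28658*(-9646/143310623))) - 32748/821 = -193/276435068/143310623 - 32748/821 = -193*143310623/276435068 - 32748/821 = -27658950239/276435068 - 32748/821 = -31760693753083/226953190828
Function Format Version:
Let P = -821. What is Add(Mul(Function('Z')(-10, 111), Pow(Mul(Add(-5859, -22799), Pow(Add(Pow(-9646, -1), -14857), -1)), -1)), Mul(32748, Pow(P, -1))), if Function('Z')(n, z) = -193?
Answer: Rational(-31760693753083, 226953190828) ≈ -139.94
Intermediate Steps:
Add(Mul(Function('Z')(-10, 111), Pow(Mul(Add(-5859, -22799), Pow(Add(Pow(-9646, -1), -14857), -1)), -1)), Mul(32748, Pow(P, -1))) = Add(Mul(-193, Pow(Mul(Add(-5859, -22799), Pow(Add(Pow(-9646, -1), -14857), -1)), -1)), Mul(32748, Pow(-821, -1))) = Add(Mul(-193, Pow(Mul(-28658, Pow(Add(Rational(-1, 9646), -14857), -1)), -1)), Mul(32748, Rational(-1, 821))) = Add(Mul(-193, Pow(Mul(-28658, Pow(Rational(-143310623, 9646), -1)), -1)), Rational(-32748, 821)) = Add(Mul(-193, Pow(Mul(-28658, Rational(-9646, 143310623)), -1)), Rational(-32748, 821)) = Add(Mul(-193, Pow(Rational(276435068, 143310623), -1)), Rational(-32748, 821)) = Add(Mul(-193, Rational(143310623, 276435068)), Rational(-32748, 821)) = Add(Rational(-27658950239, 276435068), Rational(-32748, 821)) = Rational(-31760693753083, 226953190828)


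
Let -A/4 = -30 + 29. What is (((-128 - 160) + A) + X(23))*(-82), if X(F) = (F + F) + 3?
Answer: 19270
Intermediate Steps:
X(F) = 3 + 2*F (X(F) = 2*F + 3 = 3 + 2*F)
A = 4 (A = -4*(-30 + 29) = -4*(-1) = 4)
(((-128 - 160) + A) + X(23))*(-82) = (((-128 - 160) + 4) + (3 + 2*23))*(-82) = ((-288 + 4) + (3 + 46))*(-82) = (-284 + 49)*(-82) = -235*(-82) = 19270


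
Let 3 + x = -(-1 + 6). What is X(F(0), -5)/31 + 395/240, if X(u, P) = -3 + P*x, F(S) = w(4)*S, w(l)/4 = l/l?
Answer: 4225/1488 ≈ 2.8394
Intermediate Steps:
w(l) = 4 (w(l) = 4*(l/l) = 4*1 = 4)
F(S) = 4*S
x = -8 (x = -3 - (-1 + 6) = -3 - 1*5 = -3 - 5 = -8)
X(u, P) = -3 - 8*P (X(u, P) = -3 + P*(-8) = -3 - 8*P)
X(F(0), -5)/31 + 395/240 = (-3 - 8*(-5))/31 + 395/240 = (-3 + 40)*(1/31) + 395*(1/240) = 37*(1/31) + 79/48 = 37/31 + 79/48 = 4225/1488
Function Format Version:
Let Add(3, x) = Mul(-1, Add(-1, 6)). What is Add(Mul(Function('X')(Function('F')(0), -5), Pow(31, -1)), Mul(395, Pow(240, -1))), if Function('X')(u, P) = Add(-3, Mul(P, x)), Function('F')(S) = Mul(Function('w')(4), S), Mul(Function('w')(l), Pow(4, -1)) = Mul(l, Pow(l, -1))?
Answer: Rational(4225, 1488) ≈ 2.8394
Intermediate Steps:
Function('w')(l) = 4 (Function('w')(l) = Mul(4, Mul(l, Pow(l, -1))) = Mul(4, 1) = 4)
Function('F')(S) = Mul(4, S)
x = -8 (x = Add(-3, Mul(-1, Add(-1, 6))) = Add(-3, Mul(-1, 5)) = Add(-3, -5) = -8)
Function('X')(u, P) = Add(-3, Mul(-8, P)) (Function('X')(u, P) = Add(-3, Mul(P, -8)) = Add(-3, Mul(-8, P)))
Add(Mul(Function('X')(Function('F')(0), -5), Pow(31, -1)), Mul(395, Pow(240, -1))) = Add(Mul(Add(-3, Mul(-8, -5)), Pow(31, -1)), Mul(395, Pow(240, -1))) = Add(Mul(Add(-3, 40), Rational(1, 31)), Mul(395, Rational(1, 240))) = Add(Mul(37, Rational(1, 31)), Rational(79, 48)) = Add(Rational(37, 31), Rational(79, 48)) = Rational(4225, 1488)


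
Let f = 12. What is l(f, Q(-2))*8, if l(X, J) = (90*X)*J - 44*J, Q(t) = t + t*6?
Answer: -116032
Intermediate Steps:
Q(t) = 7*t (Q(t) = t + 6*t = 7*t)
l(X, J) = -44*J + 90*J*X (l(X, J) = 90*J*X - 44*J = -44*J + 90*J*X)
l(f, Q(-2))*8 = (2*(7*(-2))*(-22 + 45*12))*8 = (2*(-14)*(-22 + 540))*8 = (2*(-14)*518)*8 = -14504*8 = -116032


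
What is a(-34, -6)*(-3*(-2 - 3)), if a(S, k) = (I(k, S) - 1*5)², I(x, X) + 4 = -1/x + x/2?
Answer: 25205/12 ≈ 2100.4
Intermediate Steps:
I(x, X) = -4 + x/2 - 1/x (I(x, X) = -4 + (-1/x + x/2) = -4 + (x/2 - 1/x) = -4 + x/2 - 1/x)
a(S, k) = (-9 + k/2 - 1/k)² (a(S, k) = ((-4 + k/2 - 1/k) - 1*5)² = ((-4 + k/2 - 1/k) - 5)² = (-9 + k/2 - 1/k)²)
a(-34, -6)*(-3*(-2 - 3)) = ((¼)*(2 - 6*(18 - 1*(-6)))²/(-6)²)*(-3*(-2 - 3)) = ((¼)*(1/36)*(2 - 6*(18 + 6))²)*(-3*(-5)) = ((¼)*(1/36)*(2 - 6*24)²)*15 = ((¼)*(1/36)*(2 - 144)²)*15 = ((¼)*(1/36)*(-142)²)*15 = ((¼)*(1/36)*20164)*15 = (5041/36)*15 = 25205/12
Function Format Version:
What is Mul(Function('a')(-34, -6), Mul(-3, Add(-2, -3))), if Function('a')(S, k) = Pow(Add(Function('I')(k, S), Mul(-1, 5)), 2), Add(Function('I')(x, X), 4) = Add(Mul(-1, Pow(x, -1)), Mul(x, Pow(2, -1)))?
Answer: Rational(25205, 12) ≈ 2100.4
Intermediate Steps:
Function('I')(x, X) = Add(-4, Mul(Rational(1, 2), x), Mul(-1, Pow(x, -1))) (Function('I')(x, X) = Add(-4, Add(Mul(-1, Pow(x, -1)), Mul(x, Pow(2, -1)))) = Add(-4, Add(Mul(-1, Pow(x, -1)), Mul(x, Rational(1, 2)))) = Add(-4, Add(Mul(-1, Pow(x, -1)), Mul(Rational(1, 2), x))) = Add(-4, Add(Mul(Rational(1, 2), x), Mul(-1, Pow(x, -1)))) = Add(-4, Mul(Rational(1, 2), x), Mul(-1, Pow(x, -1))))
Function('a')(S, k) = Pow(Add(-9, Mul(Rational(1, 2), k), Mul(-1, Pow(k, -1))), 2) (Function('a')(S, k) = Pow(Add(Add(-4, Mul(Rational(1, 2), k), Mul(-1, Pow(k, -1))), Mul(-1, 5)), 2) = Pow(Add(Add(-4, Mul(Rational(1, 2), k), Mul(-1, Pow(k, -1))), -5), 2) = Pow(Add(-9, Mul(Rational(1, 2), k), Mul(-1, Pow(k, -1))), 2))
Mul(Function('a')(-34, -6), Mul(-3, Add(-2, -3))) = Mul(Mul(Rational(1, 4), Pow(-6, -2), Pow(Add(2, Mul(-6, Add(18, Mul(-1, -6)))), 2)), Mul(-3, Add(-2, -3))) = Mul(Mul(Rational(1, 4), Rational(1, 36), Pow(Add(2, Mul(-6, Add(18, 6))), 2)), Mul(-3, -5)) = Mul(Mul(Rational(1, 4), Rational(1, 36), Pow(Add(2, Mul(-6, 24)), 2)), 15) = Mul(Mul(Rational(1, 4), Rational(1, 36), Pow(Add(2, -144), 2)), 15) = Mul(Mul(Rational(1, 4), Rational(1, 36), Pow(-142, 2)), 15) = Mul(Mul(Rational(1, 4), Rational(1, 36), 20164), 15) = Mul(Rational(5041, 36), 15) = Rational(25205, 12)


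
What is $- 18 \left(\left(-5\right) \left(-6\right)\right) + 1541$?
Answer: $1001$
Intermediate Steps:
$- 18 \left(\left(-5\right) \left(-6\right)\right) + 1541 = \left(-18\right) 30 + 1541 = -540 + 1541 = 1001$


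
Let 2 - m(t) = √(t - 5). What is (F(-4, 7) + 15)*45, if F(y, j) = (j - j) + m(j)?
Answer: 765 - 45*√2 ≈ 701.36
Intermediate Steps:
m(t) = 2 - √(-5 + t) (m(t) = 2 - √(t - 5) = 2 - √(-5 + t))
F(y, j) = 2 - √(-5 + j) (F(y, j) = (j - j) + (2 - √(-5 + j)) = 0 + (2 - √(-5 + j)) = 2 - √(-5 + j))
(F(-4, 7) + 15)*45 = ((2 - √(-5 + 7)) + 15)*45 = ((2 - √2) + 15)*45 = (17 - √2)*45 = 765 - 45*√2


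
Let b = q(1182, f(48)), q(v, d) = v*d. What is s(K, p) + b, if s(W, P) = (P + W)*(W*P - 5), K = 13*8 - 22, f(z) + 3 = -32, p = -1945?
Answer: 297097815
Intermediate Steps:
f(z) = -35 (f(z) = -3 - 32 = -35)
K = 82 (K = 104 - 22 = 82)
s(W, P) = (-5 + P*W)*(P + W) (s(W, P) = (P + W)*(P*W - 5) = (P + W)*(-5 + P*W) = (-5 + P*W)*(P + W))
q(v, d) = d*v
b = -41370 (b = -35*1182 = -41370)
s(K, p) + b = (-5*(-1945) - 5*82 - 1945*82² + 82*(-1945)²) - 41370 = (9725 - 410 - 1945*6724 + 82*3783025) - 41370 = (9725 - 410 - 13078180 + 310208050) - 41370 = 297139185 - 41370 = 297097815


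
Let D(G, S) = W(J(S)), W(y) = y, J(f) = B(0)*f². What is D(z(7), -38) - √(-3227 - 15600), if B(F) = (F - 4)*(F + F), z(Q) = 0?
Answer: -I*√18827 ≈ -137.21*I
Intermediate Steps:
B(F) = 2*F*(-4 + F) (B(F) = (-4 + F)*(2*F) = 2*F*(-4 + F))
J(f) = 0 (J(f) = (2*0*(-4 + 0))*f² = (2*0*(-4))*f² = 0*f² = 0)
D(G, S) = 0
D(z(7), -38) - √(-3227 - 15600) = 0 - √(-3227 - 15600) = 0 - √(-18827) = 0 - I*√18827 = -I*√18827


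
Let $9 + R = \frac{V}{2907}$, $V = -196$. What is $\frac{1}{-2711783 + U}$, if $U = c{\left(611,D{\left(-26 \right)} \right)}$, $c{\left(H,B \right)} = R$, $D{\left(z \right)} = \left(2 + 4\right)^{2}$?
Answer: $- \frac{2907}{7883179540} \approx -3.6876 \cdot 10^{-7}$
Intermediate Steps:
$D{\left(z \right)} = 36$ ($D{\left(z \right)} = 6^{2} = 36$)
$R = - \frac{26359}{2907}$ ($R = -9 - \frac{196}{2907} = - \frac{26359}{2907} \approx -9.0674$)
$c{\left(H,B \right)} = - \frac{26359}{2907}$
$U = - \frac{26359}{2907} \approx -9.0674$
$\frac{1}{-2711783 + U} = \frac{1}{-2711783 - \frac{26359}{2907}} = \frac{1}{- \frac{7883179540}{2907}} = - \frac{2907}{7883179540}$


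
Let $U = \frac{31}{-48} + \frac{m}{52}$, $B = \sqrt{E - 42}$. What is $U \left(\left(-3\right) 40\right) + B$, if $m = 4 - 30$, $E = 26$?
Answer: $\frac{275}{2} + 4 i \approx 137.5 + 4.0 i$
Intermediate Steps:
$m = -26$ ($m = 4 - 30 = -26$)
$B = 4 i$ ($B = \sqrt{26 - 42} = \sqrt{-16} = 4 i \approx 4.0 i$)
$U = - \frac{55}{48}$ ($U = \frac{31}{-48} - \frac{26}{52} = 31 \left(- \frac{1}{48}\right) - \frac{1}{2} = - \frac{31}{48} - \frac{1}{2} = - \frac{55}{48} \approx -1.1458$)
$U \left(\left(-3\right) 40\right) + B = - \frac{55 \left(\left(-3\right) 40\right)}{48} + 4 i = \left(- \frac{55}{48}\right) \left(-120\right) + 4 i = \frac{275}{2} + 4 i$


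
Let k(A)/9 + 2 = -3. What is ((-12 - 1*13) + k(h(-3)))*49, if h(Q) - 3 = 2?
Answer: -3430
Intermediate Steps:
h(Q) = 5 (h(Q) = 3 + 2 = 5)
k(A) = -45 (k(A) = -18 + 9*(-3) = -18 - 27 = -45)
((-12 - 1*13) + k(h(-3)))*49 = ((-12 - 1*13) - 45)*49 = ((-12 - 13) - 45)*49 = (-25 - 45)*49 = -70*49 = -3430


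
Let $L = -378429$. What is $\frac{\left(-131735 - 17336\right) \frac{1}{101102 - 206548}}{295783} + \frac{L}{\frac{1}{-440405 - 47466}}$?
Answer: $\frac{5758279391415344010733}{31189134218} \approx 1.8462 \cdot 10^{11}$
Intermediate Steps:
$\frac{\left(-131735 - 17336\right) \frac{1}{101102 - 206548}}{295783} + \frac{L}{\frac{1}{-440405 - 47466}} = \frac{\left(-131735 - 17336\right) \frac{1}{101102 - 206548}}{295783} - \frac{378429}{\frac{1}{-440405 - 47466}} = - \frac{149071}{-105446} \cdot \frac{1}{295783} - \frac{378429}{\frac{1}{-487871}} = \left(-149071\right) \left(- \frac{1}{105446}\right) \frac{1}{295783} - \frac{378429}{- \frac{1}{487871}} = \frac{149071}{105446} \cdot \frac{1}{295783} - -184624534659 = \frac{149071}{31189134218} + 184624534659 = \frac{5758279391415344010733}{31189134218}$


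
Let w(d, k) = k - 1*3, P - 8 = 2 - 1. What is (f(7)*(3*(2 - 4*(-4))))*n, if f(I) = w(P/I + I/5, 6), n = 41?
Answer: 6642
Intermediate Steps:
P = 9 (P = 8 + (2 - 1) = 8 + 1 = 9)
w(d, k) = -3 + k (w(d, k) = k - 3 = -3 + k)
f(I) = 3 (f(I) = -3 + 6 = 3)
(f(7)*(3*(2 - 4*(-4))))*n = (3*(3*(2 - 4*(-4))))*41 = (3*(3*(2 + 16)))*41 = (3*(3*18))*41 = (3*54)*41 = 162*41 = 6642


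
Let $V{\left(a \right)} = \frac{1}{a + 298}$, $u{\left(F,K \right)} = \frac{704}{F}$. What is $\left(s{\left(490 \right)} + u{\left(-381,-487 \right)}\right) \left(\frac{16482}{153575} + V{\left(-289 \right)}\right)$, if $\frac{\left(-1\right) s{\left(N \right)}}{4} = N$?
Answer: $- \frac{225669098632}{526608675} \approx -428.53$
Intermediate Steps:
$s{\left(N \right)} = - 4 N$
$V{\left(a \right)} = \frac{1}{298 + a}$
$\left(s{\left(490 \right)} + u{\left(-381,-487 \right)}\right) \left(\frac{16482}{153575} + V{\left(-289 \right)}\right) = \left(\left(-4\right) 490 + \frac{704}{-381}\right) \left(\frac{16482}{153575} + \frac{1}{298 - 289}\right) = \left(-1960 + 704 \left(- \frac{1}{381}\right)\right) \left(16482 \cdot \frac{1}{153575} + \frac{1}{9}\right) = \left(-1960 - \frac{704}{381}\right) \left(\frac{16482}{153575} + \frac{1}{9}\right) = \left(- \frac{747464}{381}\right) \frac{301913}{1382175} = - \frac{225669098632}{526608675}$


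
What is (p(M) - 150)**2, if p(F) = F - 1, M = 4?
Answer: 21609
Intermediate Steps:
p(F) = -1 + F
(p(M) - 150)**2 = ((-1 + 4) - 150)**2 = (3 - 150)**2 = (-147)**2 = 21609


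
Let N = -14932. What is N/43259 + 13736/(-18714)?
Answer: -436821536/404774463 ≈ -1.0792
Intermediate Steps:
N/43259 + 13736/(-18714) = -14932/43259 + 13736/(-18714) = -14932*1/43259 + 13736*(-1/18714) = -14932/43259 - 6868/9357 = -436821536/404774463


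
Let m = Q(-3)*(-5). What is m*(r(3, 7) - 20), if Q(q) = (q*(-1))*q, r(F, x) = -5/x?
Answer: -6525/7 ≈ -932.14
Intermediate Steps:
Q(q) = -q**2 (Q(q) = (-q)*q = -q**2)
m = 45 (m = -1*(-3)**2*(-5) = -1*9*(-5) = -9*(-5) = 45)
m*(r(3, 7) - 20) = 45*(-5/7 - 20) = 45*(-145/7) = -6525/7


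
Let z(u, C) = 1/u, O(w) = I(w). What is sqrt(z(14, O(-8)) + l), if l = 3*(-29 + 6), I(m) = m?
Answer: I*sqrt(13510)/14 ≈ 8.3023*I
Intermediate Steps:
O(w) = w
l = -69 (l = 3*(-23) = -69)
sqrt(z(14, O(-8)) + l) = sqrt(1/14 - 69) = sqrt(-965/14) = I*sqrt(13510)/14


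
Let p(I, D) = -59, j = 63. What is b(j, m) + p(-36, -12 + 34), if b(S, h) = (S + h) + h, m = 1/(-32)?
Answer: 63/16 ≈ 3.9375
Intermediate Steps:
m = -1/32 ≈ -0.031250
b(S, h) = S + 2*h
b(j, m) + p(-36, -12 + 34) = (63 + 2*(-1/32)) - 59 = (63 - 1/16) - 59 = 1007/16 - 59 = 63/16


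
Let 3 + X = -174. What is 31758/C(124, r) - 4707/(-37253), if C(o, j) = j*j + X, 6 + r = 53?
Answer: 596322699/37849048 ≈ 15.755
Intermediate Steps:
X = -177 (X = -3 - 174 = -177)
r = 47 (r = -6 + 53 = 47)
C(o, j) = -177 + j² (C(o, j) = j*j - 177 = j² - 177 = -177 + j²)
31758/C(124, r) - 4707/(-37253) = 31758/(-177 + 47²) - 4707/(-37253) = 31758/(-177 + 2209) - 4707*(-1/37253) = 31758/2032 + 4707/37253 = 31758*(1/2032) + 4707/37253 = 15879/1016 + 4707/37253 = 596322699/37849048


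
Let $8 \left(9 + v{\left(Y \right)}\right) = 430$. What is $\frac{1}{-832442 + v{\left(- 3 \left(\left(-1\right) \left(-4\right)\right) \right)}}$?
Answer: $- \frac{4}{3329589} \approx -1.2013 \cdot 10^{-6}$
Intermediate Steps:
$v{\left(Y \right)} = \frac{179}{4}$ ($v{\left(Y \right)} = -9 + \frac{1}{8} \cdot 430 = -9 + \frac{215}{4} = \frac{179}{4}$)
$\frac{1}{-832442 + v{\left(- 3 \left(\left(-1\right) \left(-4\right)\right) \right)}} = \frac{1}{-832442 + \frac{179}{4}} = \frac{1}{- \frac{3329589}{4}} = - \frac{4}{3329589}$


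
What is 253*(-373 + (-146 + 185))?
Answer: -84502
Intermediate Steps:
253*(-373 + (-146 + 185)) = 253*(-373 + 39) = 253*(-334) = -84502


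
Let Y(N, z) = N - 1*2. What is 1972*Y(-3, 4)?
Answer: -9860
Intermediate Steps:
Y(N, z) = -2 + N (Y(N, z) = N - 2 = -2 + N)
1972*Y(-3, 4) = 1972*(-2 - 3) = 1972*(-5) = -9860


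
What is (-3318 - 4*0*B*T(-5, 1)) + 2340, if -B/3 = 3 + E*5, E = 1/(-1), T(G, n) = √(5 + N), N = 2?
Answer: -978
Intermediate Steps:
T(G, n) = √7 (T(G, n) = √(5 + 2) = √7)
E = -1 (E = 1*(-1) = -1)
B = 6 (B = -3*(3 - 1*5) = -3*(3 - 5) = -3*(-2) = 6)
(-3318 - 4*0*B*T(-5, 1)) + 2340 = (-3318 - 4*0*6*√7) + 2340 = (-3318 - 0*√7) + 2340 = (-3318 - 4*0) + 2340 = (-3318 + 0) + 2340 = -3318 + 2340 = -978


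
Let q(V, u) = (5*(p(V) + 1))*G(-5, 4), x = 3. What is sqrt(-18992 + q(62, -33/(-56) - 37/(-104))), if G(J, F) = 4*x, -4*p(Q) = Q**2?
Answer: 4*I*sqrt(4787) ≈ 276.75*I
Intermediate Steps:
p(Q) = -Q**2/4
G(J, F) = 12 (G(J, F) = 4*3 = 12)
q(V, u) = 60 - 15*V**2 (q(V, u) = (5*(-V**2/4 + 1))*12 = (5*(1 - V**2/4))*12 = (5 - 5*V**2/4)*12 = 60 - 15*V**2)
sqrt(-18992 + q(62, -33/(-56) - 37/(-104))) = sqrt(-18992 + (60 - 15*62**2)) = sqrt(-18992 + (60 - 15*3844)) = sqrt(-18992 + (60 - 57660)) = sqrt(-18992 - 57600) = sqrt(-76592) = 4*I*sqrt(4787)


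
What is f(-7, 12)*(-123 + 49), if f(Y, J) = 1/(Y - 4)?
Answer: 74/11 ≈ 6.7273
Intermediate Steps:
f(Y, J) = 1/(-4 + Y)
f(-7, 12)*(-123 + 49) = (-123 + 49)/(-4 - 7) = -74/(-11) = -1/11*(-74) = 74/11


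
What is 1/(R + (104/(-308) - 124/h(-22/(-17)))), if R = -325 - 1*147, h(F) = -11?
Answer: -77/35502 ≈ -0.0021689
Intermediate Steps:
R = -472 (R = -325 - 147 = -472)
1/(R + (104/(-308) - 124/h(-22/(-17)))) = 1/(-472 + (104/(-308) - 124/(-11))) = 1/(-472 + (104*(-1/308) - 124*(-1/11))) = 1/(-472 + (-26/77 + 124/11)) = 1/(-472 + 842/77) = 1/(-35502/77) = -77/35502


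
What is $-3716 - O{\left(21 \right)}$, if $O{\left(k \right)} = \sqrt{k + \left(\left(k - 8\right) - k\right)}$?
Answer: $-3716 - \sqrt{13} \approx -3719.6$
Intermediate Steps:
$O{\left(k \right)} = \sqrt{-8 + k}$ ($O{\left(k \right)} = \sqrt{k + \left(\left(k - 8\right) - k\right)} = \sqrt{k + \left(\left(-8 + k\right) - k\right)} = \sqrt{k - 8} = \sqrt{-8 + k}$)
$-3716 - O{\left(21 \right)} = -3716 - \sqrt{-8 + 21} = -3716 - \sqrt{13}$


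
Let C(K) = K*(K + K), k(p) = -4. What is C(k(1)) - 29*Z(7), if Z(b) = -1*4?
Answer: 148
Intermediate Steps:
Z(b) = -4
C(K) = 2*K**2 (C(K) = K*(2*K) = 2*K**2)
C(k(1)) - 29*Z(7) = 2*(-4)**2 - 29*(-4) = 2*16 + 116 = 32 + 116 = 148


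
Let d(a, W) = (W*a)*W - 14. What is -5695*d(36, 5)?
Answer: -5045770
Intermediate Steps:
d(a, W) = -14 + a*W² (d(a, W) = a*W² - 14 = -14 + a*W²)
-5695*d(36, 5) = -5695*(-14 + 36*5²) = -5695*(-14 + 36*25) = -5695*(-14 + 900) = -5695*886 = -5045770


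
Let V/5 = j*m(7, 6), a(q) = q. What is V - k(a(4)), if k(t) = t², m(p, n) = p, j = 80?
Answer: 2784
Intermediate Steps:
V = 2800 (V = 5*(80*7) = 5*560 = 2800)
V - k(a(4)) = 2800 - 1*4² = 2800 - 1*16 = 2800 - 16 = 2784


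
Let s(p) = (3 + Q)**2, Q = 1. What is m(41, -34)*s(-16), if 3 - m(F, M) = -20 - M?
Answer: -176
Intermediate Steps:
s(p) = 16 (s(p) = (3 + 1)**2 = 4**2 = 16)
m(F, M) = 23 + M (m(F, M) = 3 - (-20 - M) = 3 + (20 + M) = 23 + M)
m(41, -34)*s(-16) = (23 - 34)*16 = -11*16 = -176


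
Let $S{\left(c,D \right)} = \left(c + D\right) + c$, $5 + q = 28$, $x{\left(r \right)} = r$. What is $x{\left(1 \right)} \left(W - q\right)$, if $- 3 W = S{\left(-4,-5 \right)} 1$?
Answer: $- \frac{56}{3} \approx -18.667$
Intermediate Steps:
$q = 23$ ($q = -5 + 28 = 23$)
$S{\left(c,D \right)} = D + 2 c$ ($S{\left(c,D \right)} = \left(D + c\right) + c = D + 2 c$)
$W = \frac{13}{3}$ ($W = - \frac{\left(-5 + 2 \left(-4\right)\right) 1}{3} = - \frac{\left(-5 - 8\right) 1}{3} = - \frac{\left(-13\right) 1}{3} = \left(- \frac{1}{3}\right) \left(-13\right) = \frac{13}{3} \approx 4.3333$)
$x{\left(1 \right)} \left(W - q\right) = 1 \left(\frac{13}{3} - 23\right) = 1 \left(- \frac{56}{3}\right) = - \frac{56}{3}$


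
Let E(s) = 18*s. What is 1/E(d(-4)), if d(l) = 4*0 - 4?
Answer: -1/72 ≈ -0.013889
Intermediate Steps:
d(l) = -4 (d(l) = 0 - 4 = -4)
1/E(d(-4)) = 1/(18*(-4)) = 1/(-72) = -1/72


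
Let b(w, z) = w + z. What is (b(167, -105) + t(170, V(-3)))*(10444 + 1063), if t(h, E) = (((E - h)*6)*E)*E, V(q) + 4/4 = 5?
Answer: -182662118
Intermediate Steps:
V(q) = 4 (V(q) = -1 + 5 = 4)
t(h, E) = E²*(-6*h + 6*E) (t(h, E) = ((-6*h + 6*E)*E)*E = (E*(-6*h + 6*E))*E = E²*(-6*h + 6*E))
(b(167, -105) + t(170, V(-3)))*(10444 + 1063) = ((167 - 105) + 6*4²*(4 - 1*170))*(10444 + 1063) = (62 + 6*16*(4 - 170))*11507 = (62 + 6*16*(-166))*11507 = (62 - 15936)*11507 = -15874*11507 = -182662118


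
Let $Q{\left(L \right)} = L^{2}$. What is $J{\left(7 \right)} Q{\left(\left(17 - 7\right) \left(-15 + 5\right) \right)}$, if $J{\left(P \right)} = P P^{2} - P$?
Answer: $3360000$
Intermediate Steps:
$J{\left(P \right)} = P^{3} - P$
$J{\left(7 \right)} Q{\left(\left(17 - 7\right) \left(-15 + 5\right) \right)} = \left(7^{3} - 7\right) \left(\left(17 - 7\right) \left(-15 + 5\right)\right)^{2} = \left(343 - 7\right) \left(10 \left(-10\right)\right)^{2} = 336 \left(-100\right)^{2} = 336 \cdot 10000 = 3360000$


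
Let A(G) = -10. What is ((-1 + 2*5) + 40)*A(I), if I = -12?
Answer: -490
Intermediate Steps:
((-1 + 2*5) + 40)*A(I) = ((-1 + 2*5) + 40)*(-10) = ((-1 + 10) + 40)*(-10) = (9 + 40)*(-10) = 49*(-10) = -490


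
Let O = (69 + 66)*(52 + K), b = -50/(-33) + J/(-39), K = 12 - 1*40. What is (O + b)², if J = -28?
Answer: 1934652882724/184041 ≈ 1.0512e+7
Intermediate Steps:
K = -28 (K = 12 - 40 = -28)
b = 958/429 (b = -50/(-33) - 28/(-39) = -50*(-1/33) - 28*(-1/39) = 50/33 + 28/39 = 958/429 ≈ 2.2331)
O = 3240 (O = (69 + 66)*(52 - 28) = 135*24 = 3240)
(O + b)² = (3240 + 958/429)² = (1390918/429)² = 1934652882724/184041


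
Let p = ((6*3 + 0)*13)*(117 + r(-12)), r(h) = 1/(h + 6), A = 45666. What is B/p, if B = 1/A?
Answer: 1/1248462774 ≈ 8.0099e-10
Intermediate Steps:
B = 1/45666 ≈ 2.1898e-5
r(h) = 1/(6 + h)
p = 27339 (p = ((6*3 + 0)*13)*(117 + 1/(6 - 12)) = ((18 + 0)*13)*(117 + 1/(-6)) = (18*13)*(117 - 1/6) = 234*(701/6) = 27339)
B/p = (1/45666)/27339 = (1/45666)*(1/27339) = 1/1248462774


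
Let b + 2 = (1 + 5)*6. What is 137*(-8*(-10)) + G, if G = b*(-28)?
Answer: 10008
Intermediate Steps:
b = 34 (b = -2 + (1 + 5)*6 = -2 + 6*6 = -2 + 36 = 34)
G = -952 (G = 34*(-28) = -952)
137*(-8*(-10)) + G = 137*(-8*(-10)) - 952 = 137*80 - 952 = 10960 - 952 = 10008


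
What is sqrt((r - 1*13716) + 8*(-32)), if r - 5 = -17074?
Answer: 3*I*sqrt(3449) ≈ 176.18*I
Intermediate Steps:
r = -17069 (r = 5 - 17074 = -17069)
sqrt((r - 1*13716) + 8*(-32)) = sqrt((-17069 - 1*13716) + 8*(-32)) = sqrt((-17069 - 13716) - 256) = sqrt(-30785 - 256) = sqrt(-31041) = 3*I*sqrt(3449)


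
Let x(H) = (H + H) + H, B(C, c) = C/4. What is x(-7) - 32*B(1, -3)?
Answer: -29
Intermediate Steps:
B(C, c) = C/4 (B(C, c) = C*(1/4) = C/4)
x(H) = 3*H (x(H) = 2*H + H = 3*H)
x(-7) - 32*B(1, -3) = 3*(-7) - 8 = -21 - 32*1/4 = -21 - 8 = -29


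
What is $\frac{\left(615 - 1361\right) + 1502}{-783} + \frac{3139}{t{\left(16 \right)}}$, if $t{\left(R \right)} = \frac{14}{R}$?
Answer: $\frac{728052}{203} \approx 3586.5$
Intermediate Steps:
$\frac{\left(615 - 1361\right) + 1502}{-783} + \frac{3139}{t{\left(16 \right)}} = \frac{\left(615 - 1361\right) + 1502}{-783} + \frac{3139}{14 \cdot \frac{1}{16}} = \left(-746 + 1502\right) \left(- \frac{1}{783}\right) + \frac{3139}{14 \cdot \frac{1}{16}} = 756 \left(- \frac{1}{783}\right) + \frac{3139}{\frac{7}{8}} = - \frac{28}{29} + 3139 \cdot \frac{8}{7} = - \frac{28}{29} + \frac{25112}{7} = \frac{728052}{203}$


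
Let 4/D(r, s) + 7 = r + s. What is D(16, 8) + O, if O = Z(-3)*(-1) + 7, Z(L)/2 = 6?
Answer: -81/17 ≈ -4.7647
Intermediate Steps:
D(r, s) = 4/(-7 + r + s) (D(r, s) = 4/(-7 + (r + s)) = 4/(-7 + r + s))
Z(L) = 12 (Z(L) = 2*6 = 12)
O = -5 (O = 12*(-1) + 7 = -12 + 7 = -5)
D(16, 8) + O = 4/(-7 + 16 + 8) - 5 = 4/17 - 5 = -81/17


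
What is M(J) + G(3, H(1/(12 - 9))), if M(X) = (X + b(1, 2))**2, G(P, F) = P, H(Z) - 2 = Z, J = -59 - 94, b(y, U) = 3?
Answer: 22503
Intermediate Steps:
J = -153
H(Z) = 2 + Z
M(X) = (3 + X)**2 (M(X) = (X + 3)**2 = (3 + X)**2)
M(J) + G(3, H(1/(12 - 9))) = (3 - 153)**2 + 3 = (-150)**2 + 3 = 22500 + 3 = 22503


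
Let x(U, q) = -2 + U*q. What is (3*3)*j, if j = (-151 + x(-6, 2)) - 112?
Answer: -2493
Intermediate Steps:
j = -277 (j = (-151 + (-2 - 6*2)) - 112 = (-151 + (-2 - 12)) - 112 = (-151 - 14) - 112 = -165 - 112 = -277)
(3*3)*j = (3*3)*(-277) = 9*(-277) = -2493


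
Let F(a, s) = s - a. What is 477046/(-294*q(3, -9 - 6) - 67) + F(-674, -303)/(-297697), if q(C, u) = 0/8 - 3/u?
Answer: -710076048669/187251413 ≈ -3792.1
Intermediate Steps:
q(C, u) = -3/u (q(C, u) = 0*(1/8) - 3/u = 0 - 3/u = -3/u)
477046/(-294*q(3, -9 - 6) - 67) + F(-674, -303)/(-297697) = 477046/(-(-882)/(-9 - 6) - 67) + (-303 - 1*(-674))/(-297697) = 477046/(-(-882)/(-15) - 67) + (-303 + 674)*(-1/297697) = 477046/(-(-882)*(-1)/15 - 67) + 371*(-1/297697) = 477046/(-294*1/5 - 67) - 371/297697 = 477046/(-294/5 - 67) - 371/297697 = 477046/(-629/5) - 371/297697 = 477046*(-5/629) - 371/297697 = -2385230/629 - 371/297697 = -710076048669/187251413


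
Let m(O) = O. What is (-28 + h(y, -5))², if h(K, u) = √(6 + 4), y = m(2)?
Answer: (28 - √10)² ≈ 616.91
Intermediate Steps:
y = 2
h(K, u) = √10
(-28 + h(y, -5))² = (-28 + √10)²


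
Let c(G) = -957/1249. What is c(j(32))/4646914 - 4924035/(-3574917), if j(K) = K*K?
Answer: 3175452664901549/2305422498701818 ≈ 1.3774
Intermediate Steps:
j(K) = K**2
c(G) = -957/1249 (c(G) = -957*1/1249 = -957/1249)
c(j(32))/4646914 - 4924035/(-3574917) = -957/1249/4646914 - 4924035/(-3574917) = -957/1249*1/4646914 - 4924035*(-1/3574917) = -957/5803995586 + 547115/397213 = 3175452664901549/2305422498701818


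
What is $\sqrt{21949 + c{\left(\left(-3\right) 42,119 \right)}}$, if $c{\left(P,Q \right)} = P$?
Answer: $\sqrt{21823} \approx 147.73$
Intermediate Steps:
$\sqrt{21949 + c{\left(\left(-3\right) 42,119 \right)}} = \sqrt{21949 - 126} = \sqrt{21823}$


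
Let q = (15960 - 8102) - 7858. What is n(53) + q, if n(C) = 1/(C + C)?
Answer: 1/106 ≈ 0.0094340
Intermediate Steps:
n(C) = 1/(2*C)
q = 0 (q = 7858 - 7858 = 0)
n(53) + q = (1/2)/53 + 0 = (1/2)*(1/53) + 0 = 1/106 + 0 = 1/106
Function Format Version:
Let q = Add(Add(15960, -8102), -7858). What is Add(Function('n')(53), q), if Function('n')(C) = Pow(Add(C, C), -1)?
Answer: Rational(1, 106) ≈ 0.0094340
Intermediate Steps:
Function('n')(C) = Mul(Rational(1, 2), Pow(C, -1)) (Function('n')(C) = Pow(Mul(2, C), -1) = Mul(Rational(1, 2), Pow(C, -1)))
q = 0 (q = Add(7858, -7858) = 0)
Add(Function('n')(53), q) = Add(Mul(Rational(1, 2), Pow(53, -1)), 0) = Add(Mul(Rational(1, 2), Rational(1, 53)), 0) = Add(Rational(1, 106), 0) = Rational(1, 106)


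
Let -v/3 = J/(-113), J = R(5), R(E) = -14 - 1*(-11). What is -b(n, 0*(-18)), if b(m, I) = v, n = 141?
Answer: 9/113 ≈ 0.079646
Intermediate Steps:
R(E) = -3 (R(E) = -14 + 11 = -3)
J = -3
v = -9/113 (v = -(-9)/(-113) = -(-9)*(-1)/113 = -3*3/113 = -9/113 ≈ -0.079646)
b(m, I) = -9/113
-b(n, 0*(-18)) = -1*(-9/113) = 9/113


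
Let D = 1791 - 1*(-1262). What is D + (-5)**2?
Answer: 3078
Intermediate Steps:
D = 3053 (D = 1791 + 1262 = 3053)
D + (-5)**2 = 3053 + (-5)**2 = 3053 + 25 = 3078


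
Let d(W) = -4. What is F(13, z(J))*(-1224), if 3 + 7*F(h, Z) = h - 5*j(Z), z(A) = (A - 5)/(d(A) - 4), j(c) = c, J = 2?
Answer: -9945/7 ≈ -1420.7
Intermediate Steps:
z(A) = 5/8 - A/8 (z(A) = (A - 5)/(-4 - 4) = (-5 + A)/(-8) = (-5 + A)*(-⅛) = 5/8 - A/8)
F(h, Z) = -3/7 - 5*Z/7 + h/7 (F(h, Z) = -3/7 + (h - 5*Z)/7 = -3/7 + (-5*Z/7 + h/7) = -3/7 - 5*Z/7 + h/7)
F(13, z(J))*(-1224) = (-3/7 - 5*(5/8 - ⅛*2)/7 + (⅐)*13)*(-1224) = (-3/7 - 5*(5/8 - ¼)/7 + 13/7)*(-1224) = (-3/7 - 5/7*3/8 + 13/7)*(-1224) = (-3/7 - 15/56 + 13/7)*(-1224) = (65/56)*(-1224) = -9945/7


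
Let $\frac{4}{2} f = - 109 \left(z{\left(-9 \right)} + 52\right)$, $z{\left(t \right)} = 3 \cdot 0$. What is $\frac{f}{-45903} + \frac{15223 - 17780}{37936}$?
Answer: $- \frac{758719}{133952016} \approx -0.0056641$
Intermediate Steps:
$z{\left(t \right)} = 0$
$f = -2834$ ($f = \frac{\left(-109\right) \left(0 + 52\right)}{2} = \frac{\left(-109\right) 52}{2} = \frac{1}{2} \left(-5668\right) = -2834$)
$\frac{f}{-45903} + \frac{15223 - 17780}{37936} = - \frac{2834}{-45903} + \frac{15223 - 17780}{37936} = \left(-2834\right) \left(- \frac{1}{45903}\right) + \left(15223 - 17780\right) \frac{1}{37936} = \frac{218}{3531} - \frac{2557}{37936} = - \frac{758719}{133952016}$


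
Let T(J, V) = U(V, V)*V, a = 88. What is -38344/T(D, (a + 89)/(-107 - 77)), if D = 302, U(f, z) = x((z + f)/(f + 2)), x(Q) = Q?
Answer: -673780768/31329 ≈ -21507.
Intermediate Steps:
U(f, z) = (f + z)/(2 + f) (U(f, z) = (z + f)/(f + 2) = (f + z)/(2 + f))
T(J, V) = 2*V²/(2 + V) (T(J, V) = ((V + V)/(2 + V))*V = ((2*V)/(2 + V))*V = (2*V/(2 + V))*V = 2*V²/(2 + V))
-38344/T(D, (a + 89)/(-107 - 77)) = -38344*(-107 - 77)²*(2 + (88 + 89)/(-107 - 77))/(2*(88 + 89)²) = -38344/(2*(177/(-184))²/(2 + 177/(-184))) = -38344/(2*(177*(-1/184))²/(2 + 177*(-1/184))) = -38344/(2*(-177/184)²/(2 - 177/184)) = -38344/(2*(31329/33856)/(191/184)) = -38344/(2*(31329/33856)*(184/191)) = -38344/31329/17572 = -38344*17572/31329 = -673780768/31329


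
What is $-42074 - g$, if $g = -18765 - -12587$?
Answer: $-35896$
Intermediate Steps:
$g = -6178$ ($g = -18765 + 12587 = -6178$)
$-42074 - g = -42074 - -6178 = -42074 + 6178 = -35896$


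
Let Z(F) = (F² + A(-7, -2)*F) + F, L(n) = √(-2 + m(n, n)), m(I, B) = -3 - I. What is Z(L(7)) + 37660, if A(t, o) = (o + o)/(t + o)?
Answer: 37648 + 26*I*√3/9 ≈ 37648.0 + 5.0037*I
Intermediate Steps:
L(n) = √(-5 - n) (L(n) = √(-2 + (-3 - n)) = √(-5 - n))
A(t, o) = 2*o/(o + t) (A(t, o) = (2*o)/(o + t) = 2*o/(o + t))
Z(F) = F² + 13*F/9 (Z(F) = (F² + (2*(-2)/(-2 - 7))*F) + F = (F² + (2*(-2)/(-9))*F) + F = (F² + (2*(-2)*(-⅑))*F) + F = (F² + 4*F/9) + F = F² + 13*F/9)
Z(L(7)) + 37660 = √(-5 - 1*7)*(13 + 9*√(-5 - 1*7))/9 + 37660 = √(-5 - 7)*(13 + 9*√(-5 - 7))/9 + 37660 = √(-12)*(13 + 9*√(-12))/9 + 37660 = (2*I*√3)*(13 + 9*(2*I*√3))/9 + 37660 = (2*I*√3)*(13 + 18*I*√3)/9 + 37660 = 2*I*√3*(13 + 18*I*√3)/9 + 37660 = 37660 + 2*I*√3*(13 + 18*I*√3)/9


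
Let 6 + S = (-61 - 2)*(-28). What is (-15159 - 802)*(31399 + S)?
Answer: -529218877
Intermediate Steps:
S = 1758 (S = -6 + (-61 - 2)*(-28) = -6 - 63*(-28) = -6 + 1764 = 1758)
(-15159 - 802)*(31399 + S) = (-15159 - 802)*(31399 + 1758) = -15961*33157 = -529218877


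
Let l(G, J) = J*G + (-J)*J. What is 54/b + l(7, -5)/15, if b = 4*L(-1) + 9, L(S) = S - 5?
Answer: -38/5 ≈ -7.6000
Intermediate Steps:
L(S) = -5 + S
l(G, J) = -J**2 + G*J (l(G, J) = G*J - J**2 = -J**2 + G*J)
b = -15 (b = 4*(-5 - 1) + 9 = 4*(-6) + 9 = -24 + 9 = -15)
54/b + l(7, -5)/15 = 54/(-15) - 5*(7 - 1*(-5))/15 = 54*(-1/15) - 5*(7 + 5)*(1/15) = -18/5 - 5*12*(1/15) = -18/5 - 60*1/15 = -18/5 - 4 = -38/5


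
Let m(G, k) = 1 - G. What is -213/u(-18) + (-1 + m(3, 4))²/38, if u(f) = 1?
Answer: -8085/38 ≈ -212.76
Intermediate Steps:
-213/u(-18) + (-1 + m(3, 4))²/38 = -213/1 + (-1 + (1 - 1*3))²/38 = -213*1 + (-1 + (1 - 3))²*(1/38) = -213 + (-1 - 2)²*(1/38) = -213 + (-3)²*(1/38) = -213 + 9*(1/38) = -213 + 9/38 = -8085/38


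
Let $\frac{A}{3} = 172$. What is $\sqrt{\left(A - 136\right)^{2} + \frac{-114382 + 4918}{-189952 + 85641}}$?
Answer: $\frac{2 \sqrt{392799183002926}}{104311} \approx 380.0$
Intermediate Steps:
$A = 516$ ($A = 3 \cdot 172 = 516$)
$\sqrt{\left(A - 136\right)^{2} + \frac{-114382 + 4918}{-189952 + 85641}} = \sqrt{\left(516 - 136\right)^{2} + \frac{-114382 + 4918}{-189952 + 85641}} = \sqrt{380^{2} - \frac{109464}{-104311}} = \sqrt{144400 - - \frac{109464}{104311}} = \sqrt{144400 + \frac{109464}{104311}} = \sqrt{\frac{15062617864}{104311}} = \frac{2 \sqrt{392799183002926}}{104311}$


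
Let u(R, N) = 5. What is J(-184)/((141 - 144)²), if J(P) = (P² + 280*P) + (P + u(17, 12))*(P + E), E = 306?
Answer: -39502/9 ≈ -4389.1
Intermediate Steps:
J(P) = P² + 280*P + (5 + P)*(306 + P) (J(P) = (P² + 280*P) + (P + 5)*(P + 306) = (P² + 280*P) + (5 + P)*(306 + P) = P² + 280*P + (5 + P)*(306 + P))
J(-184)/((141 - 144)²) = (1530 + 2*(-184)² + 591*(-184))/((141 - 144)²) = (1530 + 2*33856 - 108744)/((-3)²) = (1530 + 67712 - 108744)/9 = -39502*⅑ = -39502/9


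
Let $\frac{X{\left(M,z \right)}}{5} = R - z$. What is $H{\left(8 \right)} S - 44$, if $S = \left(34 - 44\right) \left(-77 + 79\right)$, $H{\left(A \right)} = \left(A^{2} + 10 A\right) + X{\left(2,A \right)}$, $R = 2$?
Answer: $-2324$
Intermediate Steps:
$X{\left(M,z \right)} = 10 - 5 z$ ($X{\left(M,z \right)} = 5 \left(2 - z\right) = 10 - 5 z$)
$H{\left(A \right)} = 10 + A^{2} + 5 A$ ($H{\left(A \right)} = \left(A^{2} + 10 A\right) - \left(-10 + 5 A\right) = 10 + A^{2} + 5 A$)
$S = -20$ ($S = \left(-10\right) 2 = -20$)
$H{\left(8 \right)} S - 44 = \left(10 + 8^{2} + 5 \cdot 8\right) \left(-20\right) - 44 = \left(10 + 64 + 40\right) \left(-20\right) - 44 = 114 \left(-20\right) - 44 = -2280 - 44 = -2324$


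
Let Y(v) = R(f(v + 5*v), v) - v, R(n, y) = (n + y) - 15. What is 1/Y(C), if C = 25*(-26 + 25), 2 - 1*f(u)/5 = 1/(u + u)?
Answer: -60/299 ≈ -0.20067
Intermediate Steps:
f(u) = 10 - 5/(2*u) (f(u) = 10 - 5/(u + u) = 10 - 5*1/(2*u) = 10 - 5/(2*u))
R(n, y) = -15 + n + y
C = -25 (C = 25*(-1) = -25)
Y(v) = -5 - 5/(12*v) (Y(v) = (-15 + (10 - 5/(2*(v + 5*v))) + v) - v = (-15 + (10 - 5*1/(6*v)/2) + v) - v = (-15 + (10 - 5/(12*v)) + v) - v = (-5 + v - 5/(12*v)) - v = -5 - 5/(12*v))
1/Y(C) = 1/(-5 - 5/12/(-25)) = 1/(-5 - 5/12*(-1/25)) = 1/(-5 + 1/60) = 1/(-299/60) = -60/299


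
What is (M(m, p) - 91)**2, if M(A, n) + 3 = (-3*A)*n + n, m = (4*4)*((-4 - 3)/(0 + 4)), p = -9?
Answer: 737881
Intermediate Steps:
m = -28 (m = 16*(-7/4) = -28)
M(A, n) = -3 + n - 3*A*n (M(A, n) = -3 + ((-3*A)*n + n) = -3 + (-3*A*n + n) = -3 + (n - 3*A*n) = -3 + n - 3*A*n)
(M(m, p) - 91)**2 = ((-3 - 9 - 3*(-28)*(-9)) - 91)**2 = ((-3 - 9 - 756) - 91)**2 = (-768 - 91)**2 = (-859)**2 = 737881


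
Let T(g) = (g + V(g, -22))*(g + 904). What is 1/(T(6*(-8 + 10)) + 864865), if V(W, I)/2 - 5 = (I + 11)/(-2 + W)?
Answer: 5/4415009 ≈ 1.1325e-6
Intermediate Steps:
V(W, I) = 10 + 2*(11 + I)/(-2 + W) (V(W, I) = 10 + 2*((I + 11)/(-2 + W)) = 10 + 2*((11 + I)/(-2 + W)) = 10 + 2*(11 + I)/(-2 + W))
T(g) = (904 + g)*(g + 2*(-21 + 5*g)/(-2 + g)) (T(g) = (g + 2*(1 - 22 + 5*g)/(-2 + g))*(g + 904) = (g + 2*(-21 + 5*g)/(-2 + g))*(904 + g) = (904 + g)*(g + 2*(-21 + 5*g)/(-2 + g)))
1/(T(6*(-8 + 10)) + 864865) = 1/((-37968 + (6*(-8 + 10))³ + 912*(6*(-8 + 10))² + 7190*(6*(-8 + 10)))/(-2 + 6*(-8 + 10)) + 864865) = 1/((-37968 + (6*2)³ + 912*(6*2)² + 7190*(6*2))/(-2 + 6*2) + 864865) = 1/((-37968 + 12³ + 912*12² + 7190*12)/(-2 + 12) + 864865) = 1/((-37968 + 1728 + 912*144 + 86280)/10 + 864865) = 1/((-37968 + 1728 + 131328 + 86280)/10 + 864865) = 1/((⅒)*181368 + 864865) = 1/(90684/5 + 864865) = 1/(4415009/5) = 5/4415009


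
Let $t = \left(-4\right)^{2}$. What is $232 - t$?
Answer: $216$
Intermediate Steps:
$t = 16$
$232 - t = 232 - 16 = 216$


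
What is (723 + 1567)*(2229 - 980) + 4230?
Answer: 2864440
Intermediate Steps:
(723 + 1567)*(2229 - 980) + 4230 = 2290*1249 + 4230 = 2860210 + 4230 = 2864440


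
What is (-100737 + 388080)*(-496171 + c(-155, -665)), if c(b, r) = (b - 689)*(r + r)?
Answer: 179977000707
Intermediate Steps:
c(b, r) = 2*r*(-689 + b) (c(b, r) = (-689 + b)*(2*r) = 2*r*(-689 + b))
(-100737 + 388080)*(-496171 + c(-155, -665)) = (-100737 + 388080)*(-496171 + 2*(-665)*(-689 - 155)) = 287343*(-496171 + 2*(-665)*(-844)) = 287343*(-496171 + 1122520) = 287343*626349 = 179977000707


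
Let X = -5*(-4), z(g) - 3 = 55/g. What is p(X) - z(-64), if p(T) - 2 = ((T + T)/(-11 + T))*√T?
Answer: -9/64 + 80*√5/9 ≈ 19.736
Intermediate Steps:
z(g) = 3 + 55/g
X = 20
p(T) = 2 + 2*T^(3/2)/(-11 + T) (p(T) = 2 + ((T + T)/(-11 + T))*√T = 2 + ((2*T)/(-11 + T))*√T = 2 + (2*T/(-11 + T))*√T = 2 + 2*T^(3/2)/(-11 + T))
p(X) - z(-64) = 2*(-11 + 20 + 20^(3/2))/(-11 + 20) - (3 + 55/(-64)) = 2*(-11 + 20 + 40*√5)/9 - (3 + 55*(-1/64)) = 2*(⅑)*(9 + 40*√5) - (3 - 55/64) = (2 + 80*√5/9) - 1*137/64 = (2 + 80*√5/9) - 137/64 = -9/64 + 80*√5/9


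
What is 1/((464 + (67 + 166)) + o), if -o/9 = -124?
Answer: 1/1813 ≈ 0.00055157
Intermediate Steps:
o = 1116 (o = -9*(-124) = 1116)
1/((464 + (67 + 166)) + o) = 1/((464 + (67 + 166)) + 1116) = 1/((464 + 233) + 1116) = 1/(697 + 1116) = 1/1813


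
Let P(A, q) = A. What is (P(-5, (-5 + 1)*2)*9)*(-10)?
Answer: 450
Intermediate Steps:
(P(-5, (-5 + 1)*2)*9)*(-10) = -5*9*(-10) = -45*(-10) = 450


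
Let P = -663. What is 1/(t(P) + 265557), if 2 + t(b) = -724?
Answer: 1/264831 ≈ 3.7760e-6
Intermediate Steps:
t(b) = -726 (t(b) = -2 - 724 = -726)
1/(t(P) + 265557) = 1/(-726 + 265557) = 1/264831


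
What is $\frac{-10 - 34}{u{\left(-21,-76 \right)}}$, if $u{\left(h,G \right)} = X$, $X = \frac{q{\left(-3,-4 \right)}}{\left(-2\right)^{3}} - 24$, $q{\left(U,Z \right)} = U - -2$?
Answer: $\frac{352}{191} \approx 1.8429$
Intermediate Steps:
$q{\left(U,Z \right)} = 2 + U$ ($q{\left(U,Z \right)} = U + 2 = 2 + U$)
$X = - \frac{191}{8}$ ($X = \frac{2 - 3}{\left(-2\right)^{3}} - 24 = - \frac{1}{-8} - 24 = \left(-1\right) \left(- \frac{1}{8}\right) - 24 = \frac{1}{8} - 24 = - \frac{191}{8} \approx -23.875$)
$u{\left(h,G \right)} = - \frac{191}{8}$
$\frac{-10 - 34}{u{\left(-21,-76 \right)}} = \frac{-10 - 34}{- \frac{191}{8}} = \left(-10 - 34\right) \left(- \frac{8}{191}\right) = \left(-44\right) \left(- \frac{8}{191}\right) = \frac{352}{191}$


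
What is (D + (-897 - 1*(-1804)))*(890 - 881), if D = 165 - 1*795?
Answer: 2493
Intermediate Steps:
D = -630 (D = 165 - 795 = -630)
(D + (-897 - 1*(-1804)))*(890 - 881) = (-630 + (-897 - 1*(-1804)))*(890 - 881) = (-630 + (-897 + 1804))*9 = (-630 + 907)*9 = 277*9 = 2493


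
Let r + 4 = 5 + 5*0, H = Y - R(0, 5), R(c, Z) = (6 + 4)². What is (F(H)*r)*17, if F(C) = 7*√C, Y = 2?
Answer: 833*I*√2 ≈ 1178.0*I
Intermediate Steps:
R(c, Z) = 100 (R(c, Z) = 10² = 100)
H = -98 (H = 2 - 1*100 = 2 - 100 = -98)
r = 1 (r = -4 + (5 + 5*0) = -4 + (5 + 0) = -4 + 5 = 1)
(F(H)*r)*17 = ((7*√(-98))*1)*17 = ((7*(7*I*√2))*1)*17 = ((49*I*√2)*1)*17 = (49*I*√2)*17 = 833*I*√2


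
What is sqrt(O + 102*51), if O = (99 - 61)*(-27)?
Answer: 12*sqrt(29) ≈ 64.622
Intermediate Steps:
O = -1026 (O = 38*(-27) = -1026)
sqrt(O + 102*51) = sqrt(-1026 + 102*51) = sqrt(-1026 + 5202) = sqrt(4176) = 12*sqrt(29)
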